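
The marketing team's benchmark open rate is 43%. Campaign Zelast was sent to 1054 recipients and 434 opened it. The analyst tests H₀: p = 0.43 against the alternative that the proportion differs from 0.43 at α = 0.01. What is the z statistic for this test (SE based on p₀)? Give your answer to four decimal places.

p̂ = 434/1054 = 0.411765.
SE = √(p₀(1−p₀)/n) = √(0.2451/1054) = 0.015249.
z = (0.411765 − 0.43)/0.015249 = -0.018235/0.015249 = -1.1958.
Two-sided p-value ≈ 2·Φ(−1.196) = 0.2318; since p > α = 0.01, fail to reject H₀.

z = -1.1958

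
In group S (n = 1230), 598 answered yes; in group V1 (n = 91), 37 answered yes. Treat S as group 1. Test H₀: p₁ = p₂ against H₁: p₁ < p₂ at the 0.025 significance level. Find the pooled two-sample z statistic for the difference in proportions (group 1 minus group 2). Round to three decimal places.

p̂₁ = 598/1230 = 0.48618, p̂₂ = 37/91 = 0.40659.
Pooled p̂ = (598+37)/(1230+91) = 635/1321 = 0.48070.
SE = √(0.249627 × 0.011802) = 0.05428.
z = (0.48618 − 0.40659)/0.05428 = 0.07959/0.05428 = 1.466.
p-value = P(Z < 1.466) ≈ 0.9287, so at α = 0.025 we fail to reject H₀.

z = 1.466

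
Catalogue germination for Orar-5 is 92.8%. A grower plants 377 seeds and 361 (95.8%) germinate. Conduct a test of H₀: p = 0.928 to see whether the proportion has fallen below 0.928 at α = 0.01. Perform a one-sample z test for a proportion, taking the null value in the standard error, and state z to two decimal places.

z = 2.22

p̂ = 361/377 = 0.95756.
SE = √(p₀(1−p₀)/n) = √(0.066816/377) = 0.01331.
z = (0.95756 − 0.928)/0.01331 = 0.02956/0.01331 = 2.22.
p-value = P(Z < 2.220) ≈ 0.9868; since p > α = 0.01, fail to reject H₀.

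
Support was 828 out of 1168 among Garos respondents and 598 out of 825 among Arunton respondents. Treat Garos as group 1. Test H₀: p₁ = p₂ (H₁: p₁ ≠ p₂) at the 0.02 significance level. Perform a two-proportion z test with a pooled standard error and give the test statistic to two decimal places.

z = -0.78

p̂₁ = 828/1168 ≈ 0.7089, p̂₂ = 598/825 ≈ 0.7248.
Pooled p̂ = (828+598)/(1168+825) = 1426/1993 = 0.7155.
SE = √(p̂(1−p̂)(1/n₁+1/n₂)) = √(0.7155·0.2845·0.00206829) = √(0.000421016) = 0.0205.
z = (0.7089 − 0.7248)/0.0205 = -0.0159/0.0205 = -0.78.
Two-sided p-value ≈ 2·Φ(−0.777) = 0.4371, so at α = 0.02 we fail to reject H₀.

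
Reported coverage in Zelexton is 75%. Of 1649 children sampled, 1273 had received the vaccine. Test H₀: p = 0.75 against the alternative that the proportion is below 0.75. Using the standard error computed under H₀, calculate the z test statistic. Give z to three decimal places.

p̂ = 1273/1649 ≈ 0.77198.
SE = √(p₀(1−p₀)/n) = √(0.1875/1649) = 0.01066.
z = (0.77198 − 0.75)/0.01066 = 0.02198/0.01066 = 2.062.
p-value = P(Z < 2.062) ≈ 0.9804.

z = 2.062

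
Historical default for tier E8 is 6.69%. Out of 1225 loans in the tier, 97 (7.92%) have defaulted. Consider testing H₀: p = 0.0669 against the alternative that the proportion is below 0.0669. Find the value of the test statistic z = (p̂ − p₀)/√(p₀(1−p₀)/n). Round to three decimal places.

p̂ = 97/1225 = 0.079184.
Standard error under H₀: √(0.0669×0.9331/1225) = 0.007139.
z = (0.079184 − 0.0669)/0.007139 = 0.012284/0.007139 = 1.721.
p-value = P(Z < 1.721) ≈ 0.9574.

z = 1.721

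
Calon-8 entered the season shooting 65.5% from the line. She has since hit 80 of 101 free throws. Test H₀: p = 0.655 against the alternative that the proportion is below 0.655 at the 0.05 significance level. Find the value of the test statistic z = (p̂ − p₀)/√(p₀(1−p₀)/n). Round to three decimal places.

z = 2.898

p̂ = 80/101 = 0.79208.
Standard error under H₀: √(0.655×0.345/101) = 0.04730.
z = (0.79208 − 0.655)/0.04730 = 0.13708/0.04730 = 2.898.
p-value = P(Z < 2.898) ≈ 0.9981, so at α = 0.05 we fail to reject H₀.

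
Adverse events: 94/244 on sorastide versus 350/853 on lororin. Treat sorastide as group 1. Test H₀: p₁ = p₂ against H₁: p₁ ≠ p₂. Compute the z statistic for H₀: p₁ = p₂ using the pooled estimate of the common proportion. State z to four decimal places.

p̂₁ = 94/244 = 0.385246, p̂₂ = 350/853 = 0.410317.
Pooled p̂ = (94+350)/(244+853) = 444/1097 = 0.404740.
SE = √(p̂(1−p̂)(1/n₁+1/n₂)) = √(0.404740·0.595260·0.00527069) = √(0.00126984) = 0.035635.
z = (0.385246 − 0.410317)/0.035635 = -0.025071/0.035635 = -0.7035.
p-value = 2·P(Z > 0.704) ≈ 0.4817.

z = -0.7035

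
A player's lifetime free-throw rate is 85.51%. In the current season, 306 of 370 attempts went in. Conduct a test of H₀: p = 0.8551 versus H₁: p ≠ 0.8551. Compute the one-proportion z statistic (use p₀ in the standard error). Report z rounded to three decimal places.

p̂ = 306/370 = 0.82703.
Under H₀, SE = √(0.8551·0.1449/370) = √(0.000334876) = 0.01830.
z = (0.82703 − 0.8551)/0.01830 = -0.02807/0.01830 = -1.534.
p-value = 2·P(Z > 1.534) ≈ 0.1250.

z = -1.534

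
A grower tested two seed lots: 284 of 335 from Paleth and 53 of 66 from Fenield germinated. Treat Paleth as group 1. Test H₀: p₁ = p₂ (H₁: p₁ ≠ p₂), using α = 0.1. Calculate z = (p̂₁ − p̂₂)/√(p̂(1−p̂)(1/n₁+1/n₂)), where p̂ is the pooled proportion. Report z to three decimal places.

p̂₁ = 284/335 ≈ 0.84776, p̂₂ = 53/66 ≈ 0.80303.
Pooled p̂ = (284+53)/(335+66) = 337/401 = 0.84040.
SE = √(p̂(1−p̂)(1/n₁+1/n₂)) = √(0.84040·0.15960·0.0181366) = √(0.00243263) = 0.04932.
z = (0.84776 − 0.80303)/0.04932 = 0.04473/0.04932 = 0.907.
Two-sided p-value ≈ 2·Φ(−0.907) = 0.3644, so at α = 0.1 we fail to reject H₀.

z = 0.907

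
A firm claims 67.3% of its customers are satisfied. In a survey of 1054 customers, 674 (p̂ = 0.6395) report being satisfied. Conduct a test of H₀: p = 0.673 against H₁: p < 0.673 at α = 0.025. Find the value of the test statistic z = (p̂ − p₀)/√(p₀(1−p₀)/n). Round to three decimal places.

p̂ = 674/1054 = 0.6394687.
Standard error under H₀: √(0.673×0.327/1054) = 0.0144498.
z = (0.6394687 − 0.673)/0.0144498 = -0.0335313/0.0144498 = -2.321.
p-value = P(Z < -2.321) ≈ 0.0102; since p < α = 0.025, reject H₀.

z = -2.321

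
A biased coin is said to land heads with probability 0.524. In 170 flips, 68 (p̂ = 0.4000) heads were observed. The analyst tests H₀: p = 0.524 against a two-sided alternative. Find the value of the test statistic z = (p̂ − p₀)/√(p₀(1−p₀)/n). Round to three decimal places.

p̂ = 68/170 ≈ 0.400000.
Under H₀, SE = √(0.524·0.476/170) = √(0.0014672) = 0.038304.
z = (0.400000 − 0.524)/0.038304 = -0.124000/0.038304 = -3.237.

z = -3.237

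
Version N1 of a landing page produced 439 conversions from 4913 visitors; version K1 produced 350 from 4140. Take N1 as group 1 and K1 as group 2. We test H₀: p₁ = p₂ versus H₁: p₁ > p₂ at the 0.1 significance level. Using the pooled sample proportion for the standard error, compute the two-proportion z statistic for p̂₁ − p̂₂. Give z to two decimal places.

p̂₁ = 439/4913 = 0.08935, p̂₂ = 350/4140 = 0.08454.
Pooled p̂ = (439+350)/(4913+4140) = 789/9053 = 0.08715.
SE = √(0.0795577 × 0.000445088) = 0.00595.
z = (0.08935 − 0.08454)/0.00595 = 0.00481/0.00595 = 0.81.
p-value = P(Z > 0.809) ≈ 0.2093, so at α = 0.1 we fail to reject H₀.

z = 0.81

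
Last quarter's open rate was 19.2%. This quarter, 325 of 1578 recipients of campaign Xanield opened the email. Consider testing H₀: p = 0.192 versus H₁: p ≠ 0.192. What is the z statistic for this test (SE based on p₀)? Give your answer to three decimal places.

p̂ = 325/1578 ≈ 0.205957.
Under H₀, SE = √(0.192·0.808/1578) = √(9.83118e-05) = 0.009915.
z = (0.205957 − 0.192)/0.009915 = 0.013957/0.009915 = 1.408.

z = 1.408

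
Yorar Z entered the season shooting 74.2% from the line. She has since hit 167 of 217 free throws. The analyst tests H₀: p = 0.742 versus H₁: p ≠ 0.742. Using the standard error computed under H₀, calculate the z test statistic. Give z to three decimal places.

z = 0.929

p̂ = 167/217 ≈ 0.76959.
Under H₀, SE = √(0.742·0.258/217) = √(0.000882194) = 0.02970.
z = (0.76959 − 0.742)/0.02970 = 0.02759/0.02970 = 0.929.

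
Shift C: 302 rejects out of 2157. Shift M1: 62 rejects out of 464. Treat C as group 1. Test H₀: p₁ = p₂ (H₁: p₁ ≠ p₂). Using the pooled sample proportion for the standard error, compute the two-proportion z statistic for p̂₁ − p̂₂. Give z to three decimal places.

z = 0.361

p̂₁ = 302/2157 = 0.14001, p̂₂ = 62/464 = 0.13362.
Pooled p̂ = (302+62)/(2157+464) = 364/2621 = 0.13888.
SE = √(0.119591 × 0.00261878) = 0.01770.
z = (0.14001 − 0.13362)/0.01770 = 0.00639/0.01770 = 0.361.
Two-sided p-value ≈ 2·Φ(−0.361) = 0.7181.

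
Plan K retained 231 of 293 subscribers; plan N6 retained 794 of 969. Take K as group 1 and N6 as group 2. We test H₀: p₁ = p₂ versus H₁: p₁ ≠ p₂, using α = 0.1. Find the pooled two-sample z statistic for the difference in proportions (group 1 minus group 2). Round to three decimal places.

p̂₁ = 231/293 ≈ 0.788396, p̂₂ = 794/969 ≈ 0.819401.
Pooled p̂ = (231+794)/(293+969) = 1025/1262 = 0.812203.
SE = √(p̂(1−p̂)(1/n₁+1/n₂)) = √(0.812203·0.187797·0.00444496) = √(0.000677987) = 0.026038.
z = (0.788396 − 0.819401)/0.026038 = -0.031005/0.026038 = -1.191.
Two-sided p-value ≈ 2·Φ(−1.191) = 0.2337. With α = 0.1, fail to reject H₀.

z = -1.191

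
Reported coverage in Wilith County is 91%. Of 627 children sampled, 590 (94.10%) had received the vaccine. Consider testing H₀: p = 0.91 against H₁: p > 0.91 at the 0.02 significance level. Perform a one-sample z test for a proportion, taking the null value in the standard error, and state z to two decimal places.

z = 2.71

p̂ = 590/627 ≈ 0.94099.
Under H₀, SE = √(0.91·0.09/627) = √(0.000130622) = 0.01143.
z = (0.94099 − 0.91)/0.01143 = 0.03099/0.01143 = 2.71.
p-value = P(Z > 2.711) ≈ 0.0033, so at α = 0.02 we reject H₀.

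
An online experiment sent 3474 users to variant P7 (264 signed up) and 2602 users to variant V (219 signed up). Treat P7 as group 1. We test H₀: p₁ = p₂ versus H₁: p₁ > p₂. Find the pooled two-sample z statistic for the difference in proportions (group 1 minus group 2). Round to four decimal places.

z = -1.1654

p̂₁ = 264/3474 = 0.075993, p̂₂ = 219/2602 = 0.084166.
Pooled p̂ = (264+219)/(3474+2602) = 483/6076 = 0.079493.
SE = √(0.0731739 × 0.000672172) = 0.007013.
z = (0.075993 − 0.084166)/0.007013 = -0.008173/0.007013 = -1.1654.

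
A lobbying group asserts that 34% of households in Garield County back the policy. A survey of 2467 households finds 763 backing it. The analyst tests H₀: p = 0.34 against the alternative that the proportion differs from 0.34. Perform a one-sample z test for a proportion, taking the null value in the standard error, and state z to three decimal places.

z = -3.221

p̂ = 763/2467 = 0.309283.
Standard error under H₀: √(0.34×0.66/2467) = 0.009537.
z = (0.309283 − 0.34)/0.009537 = -0.030717/0.009537 = -3.221.
p-value = 2·P(Z > 3.221) ≈ 0.0013.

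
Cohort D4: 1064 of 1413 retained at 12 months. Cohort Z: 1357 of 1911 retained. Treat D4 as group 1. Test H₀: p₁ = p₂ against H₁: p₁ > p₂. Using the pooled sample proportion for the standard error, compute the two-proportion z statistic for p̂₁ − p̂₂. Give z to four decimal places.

p̂₁ = 1064/1413 ≈ 0.7530078, p̂₂ = 1357/1911 ≈ 0.7100994.
Pooled p̂ = (1064+1357)/(1413+1911) = 2421/3324 = 0.7283394.
SE = √(0.197861 × 0.001231) = 0.0156066.
z = (0.7530078 − 0.7100994)/0.0156066 = 0.0429084/0.0156066 = 2.7494.

z = 2.7494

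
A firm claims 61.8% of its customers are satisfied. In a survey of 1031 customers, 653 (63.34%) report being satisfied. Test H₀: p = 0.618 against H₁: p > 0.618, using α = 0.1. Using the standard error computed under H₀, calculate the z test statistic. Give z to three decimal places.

p̂ = 653/1031 = 0.633366.
Standard error under H₀: √(0.618×0.382/1031) = 0.015132.
z = (0.633366 − 0.618)/0.015132 = 0.015366/0.015132 = 1.015.
p-value = P(Z > 1.015) ≈ 0.1549. With α = 0.1, fail to reject H₀.

z = 1.015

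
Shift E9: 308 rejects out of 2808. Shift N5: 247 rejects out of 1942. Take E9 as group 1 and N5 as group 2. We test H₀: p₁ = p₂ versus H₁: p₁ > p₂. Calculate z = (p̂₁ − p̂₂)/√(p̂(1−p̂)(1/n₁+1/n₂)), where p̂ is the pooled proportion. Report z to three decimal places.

z = -1.846

p̂₁ = 308/2808 ≈ 0.10969, p̂₂ = 247/1942 ≈ 0.12719.
Pooled p̂ = (308+247)/(2808+1942) = 555/4750 = 0.11684.
SE = √(0.10319 × 0.000871058) = 0.00948.
z = (0.10969 − 0.12719)/0.00948 = -0.01750/0.00948 = -1.846.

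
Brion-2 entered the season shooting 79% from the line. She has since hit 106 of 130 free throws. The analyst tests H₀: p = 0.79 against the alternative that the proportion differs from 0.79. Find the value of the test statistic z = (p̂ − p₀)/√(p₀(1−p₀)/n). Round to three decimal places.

p̂ = 106/130 ≈ 0.81538.
Standard error under H₀: √(0.79×0.21/130) = 0.03572.
z = (0.81538 − 0.79)/0.03572 = 0.02538/0.03572 = 0.711.
p-value = 2·P(Z > 0.711) ≈ 0.4773.

z = 0.711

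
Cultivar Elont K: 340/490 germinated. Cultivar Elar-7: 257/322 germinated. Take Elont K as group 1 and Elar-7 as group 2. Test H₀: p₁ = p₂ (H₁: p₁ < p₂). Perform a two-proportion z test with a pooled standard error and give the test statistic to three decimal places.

z = -3.294

p̂₁ = 340/490 = 0.69388, p̂₂ = 257/322 = 0.79814.
Pooled p̂ = (340+257)/(490+322) = 597/812 = 0.73522.
SE = √(0.194671 × 0.00514641) = 0.03165.
z = (0.69388 − 0.79814)/0.03165 = -0.10426/0.03165 = -3.294.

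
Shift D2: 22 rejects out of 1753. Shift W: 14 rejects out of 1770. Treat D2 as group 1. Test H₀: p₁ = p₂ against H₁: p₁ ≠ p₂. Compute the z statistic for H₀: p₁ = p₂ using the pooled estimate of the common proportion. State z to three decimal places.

z = 1.369

p̂₁ = 22/1753 = 0.01255, p̂₂ = 14/1770 = 0.00791.
Pooled p̂ = (22+14)/(1753+1770) = 36/3523 = 0.01022.
SE = √(0.0101141 × 0.00113542) = 0.00339.
z = (0.01255 − 0.00791)/0.00339 = 0.00464/0.00339 = 1.369.
Two-sided p-value ≈ 2·Φ(−1.369) = 0.1709.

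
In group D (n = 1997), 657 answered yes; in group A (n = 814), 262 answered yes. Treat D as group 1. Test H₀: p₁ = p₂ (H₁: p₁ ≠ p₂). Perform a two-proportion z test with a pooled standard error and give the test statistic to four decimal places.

p̂₁ = 657/1997 = 0.328993, p̂₂ = 262/814 = 0.321867.
Pooled p̂ = (657+262)/(1997+814) = 919/2811 = 0.326930.
SE = √(0.220047 × 0.00172925) = 0.019507.
z = (0.328993 − 0.321867)/0.019507 = 0.007126/0.019507 = 0.3653.
p-value = 2·P(Z > 0.365) ≈ 0.7149.

z = 0.3653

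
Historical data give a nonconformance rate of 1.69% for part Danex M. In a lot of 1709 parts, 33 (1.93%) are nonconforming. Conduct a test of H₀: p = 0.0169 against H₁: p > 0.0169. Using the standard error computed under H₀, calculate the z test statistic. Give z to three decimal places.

p̂ = 33/1709 ≈ 0.019310.
Under H₀, SE = √(0.0169·0.9831/1709) = √(9.7217e-06) = 0.003118.
z = (0.019310 − 0.0169)/0.003118 = 0.002410/0.003118 = 0.773.
p-value = P(Z > 0.773) ≈ 0.2198.

z = 0.773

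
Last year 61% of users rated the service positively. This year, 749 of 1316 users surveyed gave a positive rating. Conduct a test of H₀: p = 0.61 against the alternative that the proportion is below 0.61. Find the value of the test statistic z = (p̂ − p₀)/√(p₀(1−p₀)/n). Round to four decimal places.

p̂ = 749/1316 = 0.5691489.
SE = √(p₀(1−p₀)/n) = √(0.2379/1316) = 0.0134453.
z = (0.5691489 − 0.61)/0.0134453 = -0.0408511/0.0134453 = -3.0383.
p-value = P(Z < -3.038) ≈ 0.0012.

z = -3.0383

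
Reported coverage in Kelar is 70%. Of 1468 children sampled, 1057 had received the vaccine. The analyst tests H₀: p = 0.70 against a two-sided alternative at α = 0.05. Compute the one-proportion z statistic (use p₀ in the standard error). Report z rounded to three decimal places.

z = 1.674

p̂ = 1057/1468 = 0.720027.
Standard error under H₀: √(0.7×0.3/1468) = 0.011960.
z = (0.720027 − 0.7)/0.011960 = 0.020027/0.011960 = 1.674.
p-value = 2·P(Z > 1.674) ≈ 0.0940; since p > α = 0.05, fail to reject H₀.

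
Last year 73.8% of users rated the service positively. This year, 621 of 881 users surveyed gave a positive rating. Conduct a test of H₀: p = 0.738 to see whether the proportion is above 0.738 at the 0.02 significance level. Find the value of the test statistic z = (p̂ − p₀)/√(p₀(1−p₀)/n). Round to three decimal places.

p̂ = 621/881 = 0.70488.
Standard error under H₀: √(0.738×0.262/881) = 0.01481.
z = (0.70488 − 0.738)/0.01481 = -0.03312/0.01481 = -2.236.
p-value = P(Z > -2.236) ≈ 0.9873. With α = 0.02, fail to reject H₀.

z = -2.236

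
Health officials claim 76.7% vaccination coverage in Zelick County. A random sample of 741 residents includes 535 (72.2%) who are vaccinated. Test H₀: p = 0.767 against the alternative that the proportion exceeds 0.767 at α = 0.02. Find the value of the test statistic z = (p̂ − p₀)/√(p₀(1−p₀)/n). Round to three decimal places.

p̂ = 535/741 ≈ 0.72200.
Under H₀, SE = √(0.767·0.233/741) = √(0.000241175) = 0.01553.
z = (0.72200 − 0.767)/0.01553 = -0.04500/0.01553 = -2.898.
p-value = P(Z > -2.898) ≈ 0.9981, so at α = 0.02 we fail to reject H₀.

z = -2.898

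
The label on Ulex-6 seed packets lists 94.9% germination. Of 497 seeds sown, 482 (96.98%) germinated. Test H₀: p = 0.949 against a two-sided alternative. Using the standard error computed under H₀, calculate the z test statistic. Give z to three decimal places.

z = 2.110

p̂ = 482/497 ≈ 0.969819.
Standard error under H₀: √(0.949×0.051/497) = 0.009868.
z = (0.969819 − 0.949)/0.009868 = 0.020819/0.009868 = 2.110.
Two-sided p-value ≈ 2·Φ(−2.110) = 0.0349.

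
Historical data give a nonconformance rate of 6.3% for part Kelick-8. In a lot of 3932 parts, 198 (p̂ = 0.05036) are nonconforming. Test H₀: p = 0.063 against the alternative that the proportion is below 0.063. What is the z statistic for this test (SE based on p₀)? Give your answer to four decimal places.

p̂ = 198/3932 = 0.0503561.
SE = √(p₀(1−p₀)/n) = √(0.059031/3932) = 0.0038747.
z = (0.0503561 − 0.063)/0.0038747 = -0.0126439/0.0038747 = -3.2632.
p-value = P(Z < -3.263) ≈ 0.0006.

z = -3.2632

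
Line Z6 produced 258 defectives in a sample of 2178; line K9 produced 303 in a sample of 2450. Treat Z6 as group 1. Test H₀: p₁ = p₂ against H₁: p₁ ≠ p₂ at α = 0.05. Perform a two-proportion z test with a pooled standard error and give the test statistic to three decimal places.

z = -0.543

p̂₁ = 258/2178 ≈ 0.118457, p̂₂ = 303/2450 ≈ 0.123673.
Pooled p̂ = (258+303)/(2178+2450) = 561/4628 = 0.121219.
SE = √(0.106525 × 0.0008673) = 0.009612.
z = (0.118457 − 0.123673)/0.009612 = -0.005216/0.009612 = -0.543.
Two-sided p-value ≈ 2·Φ(−0.543) = 0.5874. With α = 0.05, fail to reject H₀.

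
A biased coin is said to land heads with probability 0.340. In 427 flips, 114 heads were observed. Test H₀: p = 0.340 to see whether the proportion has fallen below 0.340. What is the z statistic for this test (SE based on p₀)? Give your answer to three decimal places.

p̂ = 114/427 = 0.266979.
Standard error under H₀: √(0.34×0.66/427) = 0.022924.
z = (0.266979 − 0.34)/0.022924 = -0.073021/0.022924 = -3.185.

z = -3.185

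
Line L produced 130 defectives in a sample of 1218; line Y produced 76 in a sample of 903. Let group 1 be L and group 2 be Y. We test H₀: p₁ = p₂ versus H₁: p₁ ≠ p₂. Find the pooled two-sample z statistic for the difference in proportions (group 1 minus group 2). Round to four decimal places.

p̂₁ = 130/1218 ≈ 0.106732, p̂₂ = 76/903 ≈ 0.084164.
Pooled p̂ = (130+76)/(1218+903) = 206/2121 = 0.097124.
SE = √(p̂(1−p̂)(1/n₁+1/n₂)) = √(0.097124·0.902876·0.00192844) = √(0.000169106) = 0.013004.
z = (0.106732 − 0.084164)/0.013004 = 0.022568/0.013004 = 1.7355.

z = 1.7355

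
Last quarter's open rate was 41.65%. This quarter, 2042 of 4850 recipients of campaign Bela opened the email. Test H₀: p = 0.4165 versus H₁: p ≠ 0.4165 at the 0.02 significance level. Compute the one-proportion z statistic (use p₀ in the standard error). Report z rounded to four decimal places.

z = 0.6401

p̂ = 2042/4850 ≈ 0.421031.
Under H₀, SE = √(0.4165·0.5835/4850) = √(5.01088e-05) = 0.007079.
z = (0.421031 − 0.4165)/0.007079 = 0.004531/0.007079 = 0.6401.
Two-sided p-value ≈ 2·Φ(−0.640) = 0.5221. With α = 0.02, fail to reject H₀.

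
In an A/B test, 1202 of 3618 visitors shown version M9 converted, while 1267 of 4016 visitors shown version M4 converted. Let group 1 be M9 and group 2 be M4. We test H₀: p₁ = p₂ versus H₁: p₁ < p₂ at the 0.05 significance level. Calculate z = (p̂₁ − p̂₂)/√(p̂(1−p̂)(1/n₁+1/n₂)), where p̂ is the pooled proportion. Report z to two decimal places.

p̂₁ = 1202/3618 = 0.3322, p̂₂ = 1267/4016 = 0.3155.
Pooled p̂ = (1202+1267)/(3618+4016) = 2469/7634 = 0.3234.
SE = √(0.21882 × 0.0005254) = 0.0107.
z = (0.3322 − 0.3155)/0.0107 = 0.0167/0.0107 = 1.56.
p-value = P(Z < 1.561) ≈ 0.9408; since p > α = 0.05, fail to reject H₀.

z = 1.56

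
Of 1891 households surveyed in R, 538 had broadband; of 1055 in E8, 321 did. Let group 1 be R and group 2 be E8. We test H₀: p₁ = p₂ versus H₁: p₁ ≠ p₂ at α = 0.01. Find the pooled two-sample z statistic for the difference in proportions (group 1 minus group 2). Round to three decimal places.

z = -1.131

p̂₁ = 538/1891 = 0.28451, p̂₂ = 321/1055 = 0.30427.
Pooled p̂ = (538+321)/(1891+1055) = 859/2946 = 0.29158.
SE = √(p̂(1−p̂)(1/n₁+1/n₂)) = √(0.29158·0.70842·0.00147669) = √(0.000305027) = 0.01747.
z = (0.28451 − 0.30427)/0.01747 = -0.01976/0.01747 = -1.131.
p-value = 2·P(Z > 1.131) ≈ 0.2579; since p > α = 0.01, fail to reject H₀.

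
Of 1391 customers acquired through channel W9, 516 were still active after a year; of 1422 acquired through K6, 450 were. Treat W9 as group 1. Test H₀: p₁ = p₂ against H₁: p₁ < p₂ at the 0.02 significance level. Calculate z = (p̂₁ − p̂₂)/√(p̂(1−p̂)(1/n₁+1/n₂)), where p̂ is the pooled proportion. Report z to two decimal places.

z = 3.04

p̂₁ = 516/1391 = 0.3710, p̂₂ = 450/1422 = 0.3165.
Pooled p̂ = (516+450)/(1391+1422) = 966/2813 = 0.3434.
SE = √(p̂(1−p̂)(1/n₁+1/n₂)) = √(0.3434·0.6566·0.00142214) = √(0.000320662) = 0.0179.
z = (0.3710 − 0.3165)/0.0179 = 0.0545/0.0179 = 3.04.
p-value = P(Z < 3.044) ≈ 0.9988, so at α = 0.02 we fail to reject H₀.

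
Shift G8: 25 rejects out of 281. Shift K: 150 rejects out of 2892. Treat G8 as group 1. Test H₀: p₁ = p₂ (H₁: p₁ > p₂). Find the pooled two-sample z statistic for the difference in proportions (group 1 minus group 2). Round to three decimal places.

z = 2.601

p̂₁ = 25/281 = 0.088968, p̂₂ = 150/2892 = 0.051867.
Pooled p̂ = (25+150)/(281+2892) = 175/3173 = 0.055153.
SE = √(p̂(1−p̂)(1/n₁+1/n₂)) = √(0.055153·0.944847·0.0039045) = √(0.000203467) = 0.014264.
z = (0.088968 − 0.051867)/0.014264 = 0.037101/0.014264 = 2.601.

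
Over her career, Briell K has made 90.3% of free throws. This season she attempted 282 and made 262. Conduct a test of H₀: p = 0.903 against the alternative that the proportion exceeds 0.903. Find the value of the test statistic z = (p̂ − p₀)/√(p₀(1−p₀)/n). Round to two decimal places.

z = 1.48

p̂ = 262/282 = 0.9291.
Standard error under H₀: √(0.903×0.097/282) = 0.0176.
z = (0.9291 − 0.903)/0.0176 = 0.0261/0.0176 = 1.48.
p-value = P(Z > 1.480) ≈ 0.0695.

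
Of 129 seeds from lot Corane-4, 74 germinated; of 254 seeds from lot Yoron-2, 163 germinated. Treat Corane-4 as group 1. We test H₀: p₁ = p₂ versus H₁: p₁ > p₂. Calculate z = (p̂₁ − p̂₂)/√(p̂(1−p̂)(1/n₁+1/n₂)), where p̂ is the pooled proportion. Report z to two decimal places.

p̂₁ = 74/129 = 0.5736, p̂₂ = 163/254 = 0.6417.
Pooled p̂ = (74+163)/(129+254) = 237/383 = 0.6188.
SE = √(p̂(1−p̂)(1/n₁+1/n₂)) = √(0.6188·0.3812·0.0116889) = √(0.00275727) = 0.0525.
z = (0.5736 − 0.6417)/0.0525 = -0.0681/0.0525 = -1.30.
p-value = P(Z > -1.297) ≈ 0.9026.

z = -1.30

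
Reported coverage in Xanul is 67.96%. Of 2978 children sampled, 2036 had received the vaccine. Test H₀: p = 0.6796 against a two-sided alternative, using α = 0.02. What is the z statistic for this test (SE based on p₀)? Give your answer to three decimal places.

p̂ = 2036/2978 = 0.68368.
Standard error under H₀: √(0.6796×0.3204/2978) = 0.00855.
z = (0.68368 − 0.6796)/0.00855 = 0.00408/0.00855 = 0.477.
p-value = 2·P(Z > 0.477) ≈ 0.6332. With α = 0.02, fail to reject H₀.

z = 0.477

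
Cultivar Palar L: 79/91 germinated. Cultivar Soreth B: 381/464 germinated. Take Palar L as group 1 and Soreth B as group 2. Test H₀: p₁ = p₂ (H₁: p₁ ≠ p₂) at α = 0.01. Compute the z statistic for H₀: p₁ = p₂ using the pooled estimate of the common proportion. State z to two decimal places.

z = 1.09

p̂₁ = 79/91 = 0.8681, p̂₂ = 381/464 = 0.8211.
Pooled p̂ = (79+381)/(91+464) = 460/555 = 0.8288.
SE = √(p̂(1−p̂)(1/n₁+1/n₂)) = √(0.8288·0.1712·0.0131442) = √(0.00186479) = 0.0432.
z = (0.8681 − 0.8211)/0.0432 = 0.0470/0.0432 = 1.09.
Two-sided p-value ≈ 2·Φ(−1.089) = 0.2763. With α = 0.01, fail to reject H₀.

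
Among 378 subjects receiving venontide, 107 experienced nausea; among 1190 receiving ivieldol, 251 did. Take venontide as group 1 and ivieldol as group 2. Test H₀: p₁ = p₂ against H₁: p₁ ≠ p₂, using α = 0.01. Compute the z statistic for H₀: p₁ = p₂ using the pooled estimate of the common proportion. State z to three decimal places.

p̂₁ = 107/378 = 0.283069, p̂₂ = 251/1190 = 0.210924.
Pooled p̂ = (107+251)/(378+1190) = 358/1568 = 0.228316.
SE = √(p̂(1−p̂)(1/n₁+1/n₂)) = √(0.228316·0.771684·0.00348584) = √(0.000614163) = 0.024782.
z = (0.283069 − 0.210924)/0.024782 = 0.072145/0.024782 = 2.911.
p-value = 2·P(Z > 2.911) ≈ 0.0036, so at α = 0.01 we reject H₀.

z = 2.911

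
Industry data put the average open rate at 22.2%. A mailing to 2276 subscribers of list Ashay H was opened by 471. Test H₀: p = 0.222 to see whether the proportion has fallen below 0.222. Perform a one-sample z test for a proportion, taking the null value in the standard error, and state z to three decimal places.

p̂ = 471/2276 = 0.20694.
SE = √(p₀(1−p₀)/n) = √(0.17272/2276) = 0.00871.
z = (0.20694 − 0.222)/0.00871 = -0.01506/0.00871 = -1.729.

z = -1.729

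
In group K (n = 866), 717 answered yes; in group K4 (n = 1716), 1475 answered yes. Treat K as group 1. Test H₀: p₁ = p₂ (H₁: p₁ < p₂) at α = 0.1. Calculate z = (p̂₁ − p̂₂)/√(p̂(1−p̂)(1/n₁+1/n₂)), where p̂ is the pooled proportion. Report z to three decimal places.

z = -2.118

p̂₁ = 717/866 = 0.82794, p̂₂ = 1475/1716 = 0.85956.
Pooled p̂ = (717+1475)/(866+1716) = 2192/2582 = 0.84895.
SE = √(0.128231 × 0.00173748) = 0.01493.
z = (0.82794 − 0.85956)/0.01493 = -0.03162/0.01493 = -2.118.
p-value = P(Z < -2.118) ≈ 0.0171. With α = 0.1, reject H₀.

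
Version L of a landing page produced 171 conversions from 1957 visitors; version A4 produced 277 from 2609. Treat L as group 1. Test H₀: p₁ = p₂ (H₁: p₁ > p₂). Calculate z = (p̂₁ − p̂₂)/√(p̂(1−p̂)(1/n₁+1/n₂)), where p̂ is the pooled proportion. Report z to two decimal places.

p̂₁ = 171/1957 = 0.0874, p̂₂ = 277/2609 = 0.1062.
Pooled p̂ = (171+277)/(1957+2609) = 448/4566 = 0.0981.
SE = √(0.0884897 × 0.000894275) = 0.0089.
z = (0.0874 − 0.1062)/0.0089 = -0.0188/0.0089 = -2.11.
p-value = P(Z > -2.113) ≈ 0.9827.

z = -2.11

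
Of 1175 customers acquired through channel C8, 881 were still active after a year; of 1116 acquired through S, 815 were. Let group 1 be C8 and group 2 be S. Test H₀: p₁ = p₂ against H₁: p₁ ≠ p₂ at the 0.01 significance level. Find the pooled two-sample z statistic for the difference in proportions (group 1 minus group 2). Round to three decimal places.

z = 1.064

p̂₁ = 881/1175 ≈ 0.74979, p̂₂ = 815/1116 ≈ 0.73029.
Pooled p̂ = (881+815)/(1175+1116) = 1696/2291 = 0.74029.
SE = √(0.192262 × 0.00174712) = 0.01833.
z = (0.74979 − 0.73029)/0.01833 = 0.01950/0.01833 = 1.064.
p-value = 2·P(Z > 1.064) ≈ 0.2873; since p > α = 0.01, fail to reject H₀.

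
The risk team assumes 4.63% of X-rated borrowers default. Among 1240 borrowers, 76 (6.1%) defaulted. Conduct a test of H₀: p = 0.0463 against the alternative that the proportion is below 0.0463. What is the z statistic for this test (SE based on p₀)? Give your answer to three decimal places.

p̂ = 76/1240 ≈ 0.061290.
Under H₀, SE = √(0.0463·0.9537/1240) = √(3.56099e-05) = 0.005967.
z = (0.061290 − 0.0463)/0.005967 = 0.014990/0.005967 = 2.512.

z = 2.512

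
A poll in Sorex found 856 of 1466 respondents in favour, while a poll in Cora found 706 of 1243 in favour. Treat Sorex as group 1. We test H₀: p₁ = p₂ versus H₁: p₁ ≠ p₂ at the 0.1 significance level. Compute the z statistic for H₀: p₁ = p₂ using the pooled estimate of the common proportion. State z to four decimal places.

z = 0.8357

p̂₁ = 856/1466 ≈ 0.583902, p̂₂ = 706/1243 ≈ 0.567981.
Pooled p̂ = (856+706)/(1466+1243) = 1562/2709 = 0.576597.
SE = √(0.244133 × 0.00148663) = 0.019051.
z = (0.583902 − 0.567981)/0.019051 = 0.015921/0.019051 = 0.8357.
p-value = 2·P(Z > 0.836) ≈ 0.4033, so at α = 0.1 we fail to reject H₀.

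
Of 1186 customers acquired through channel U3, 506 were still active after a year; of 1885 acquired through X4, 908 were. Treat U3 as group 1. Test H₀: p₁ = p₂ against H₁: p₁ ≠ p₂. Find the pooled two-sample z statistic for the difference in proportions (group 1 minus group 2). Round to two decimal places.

z = -2.98

p̂₁ = 506/1186 ≈ 0.4266, p̂₂ = 908/1885 ≈ 0.4817.
Pooled p̂ = (506+908)/(1186+1885) = 1414/3071 = 0.4604.
SE = √(p̂(1−p̂)(1/n₁+1/n₂)) = √(0.4604·0.5396·0.00137367) = √(0.000341268) = 0.0185.
z = (0.4266 − 0.4817)/0.0185 = -0.0551/0.0185 = -2.98.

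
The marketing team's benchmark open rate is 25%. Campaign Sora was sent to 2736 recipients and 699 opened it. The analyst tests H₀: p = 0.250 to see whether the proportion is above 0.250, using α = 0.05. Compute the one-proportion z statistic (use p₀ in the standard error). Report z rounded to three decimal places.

p̂ = 699/2736 ≈ 0.25548.
Standard error under H₀: √(0.25×0.75/2736) = 0.00828.
z = (0.25548 − 0.25)/0.00828 = 0.00548/0.00828 = 0.662.
p-value = P(Z > 0.662) ≈ 0.2539. With α = 0.05, fail to reject H₀.

z = 0.662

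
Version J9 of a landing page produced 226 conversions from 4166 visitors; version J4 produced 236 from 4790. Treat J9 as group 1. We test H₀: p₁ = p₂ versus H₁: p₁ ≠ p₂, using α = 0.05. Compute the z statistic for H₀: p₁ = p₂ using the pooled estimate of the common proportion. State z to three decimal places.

p̂₁ = 226/4166 = 0.054249, p̂₂ = 236/4790 = 0.049269.
Pooled p̂ = (226+236)/(4166+4790) = 462/8956 = 0.051586.
SE = √(p̂(1−p̂)(1/n₁+1/n₂)) = √(0.051586·0.948414·0.000448807) = √(2.19576e-05) = 0.004686.
z = (0.054249 − 0.049269)/0.004686 = 0.004980/0.004686 = 1.063.
p-value = 2·P(Z > 1.063) ≈ 0.2880; since p > α = 0.05, fail to reject H₀.

z = 1.063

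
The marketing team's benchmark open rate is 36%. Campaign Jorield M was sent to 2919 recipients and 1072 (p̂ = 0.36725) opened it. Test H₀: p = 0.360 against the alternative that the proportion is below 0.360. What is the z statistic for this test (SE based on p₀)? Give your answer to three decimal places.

p̂ = 1072/2919 ≈ 0.36725.
Under H₀, SE = √(0.36·0.64/2919) = √(7.89311e-05) = 0.00888.
z = (0.36725 − 0.36)/0.00888 = 0.00725/0.00888 = 0.816.

z = 0.816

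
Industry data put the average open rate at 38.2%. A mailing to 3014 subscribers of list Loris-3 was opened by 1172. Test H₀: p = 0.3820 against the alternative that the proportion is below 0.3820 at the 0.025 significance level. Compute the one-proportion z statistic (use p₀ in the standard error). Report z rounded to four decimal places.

p̂ = 1172/3014 = 0.388852.
Under H₀, SE = √(0.382·0.618/3014) = √(7.83265e-05) = 0.008850.
z = (0.388852 − 0.382)/0.008850 = 0.006852/0.008850 = 0.7742.
p-value = P(Z < 0.774) ≈ 0.7806; since p > α = 0.025, fail to reject H₀.

z = 0.7742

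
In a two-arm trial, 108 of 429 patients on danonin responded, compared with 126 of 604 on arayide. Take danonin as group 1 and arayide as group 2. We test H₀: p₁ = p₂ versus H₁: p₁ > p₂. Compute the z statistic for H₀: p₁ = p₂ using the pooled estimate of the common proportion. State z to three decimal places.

p̂₁ = 108/429 ≈ 0.25175, p̂₂ = 126/604 ≈ 0.20861.
Pooled p̂ = (108+126)/(429+604) = 234/1033 = 0.22652.
SE = √(p̂(1−p̂)(1/n₁+1/n₂)) = √(0.22652·0.77348·0.00398663) = √(0.000698503) = 0.02643.
z = (0.25175 − 0.20861)/0.02643 = 0.04314/0.02643 = 1.632.
p-value = P(Z > 1.632) ≈ 0.0513.

z = 1.632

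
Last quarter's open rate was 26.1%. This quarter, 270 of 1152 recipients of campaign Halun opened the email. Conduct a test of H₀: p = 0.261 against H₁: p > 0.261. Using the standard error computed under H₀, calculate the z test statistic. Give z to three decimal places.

p̂ = 270/1152 ≈ 0.234375.
Under H₀, SE = √(0.261·0.739/1152) = √(0.00016743) = 0.012939.
z = (0.234375 − 0.261)/0.012939 = -0.026625/0.012939 = -2.058.
p-value = P(Z > -2.058) ≈ 0.9802.

z = -2.058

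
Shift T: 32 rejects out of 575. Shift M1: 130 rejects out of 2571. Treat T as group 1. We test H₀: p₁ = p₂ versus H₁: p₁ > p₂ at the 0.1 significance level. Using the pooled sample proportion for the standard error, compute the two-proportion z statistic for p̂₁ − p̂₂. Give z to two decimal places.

p̂₁ = 32/575 ≈ 0.0557, p̂₂ = 130/2571 ≈ 0.0506.
Pooled p̂ = (32+130)/(575+2571) = 162/3146 = 0.0515.
SE = √(0.0488423 × 0.00212808) = 0.0102.
z = (0.0557 − 0.0506)/0.0102 = 0.0051/0.0102 = 0.50.
p-value = P(Z > 0.499) ≈ 0.3089; since p > α = 0.1, fail to reject H₀.

z = 0.50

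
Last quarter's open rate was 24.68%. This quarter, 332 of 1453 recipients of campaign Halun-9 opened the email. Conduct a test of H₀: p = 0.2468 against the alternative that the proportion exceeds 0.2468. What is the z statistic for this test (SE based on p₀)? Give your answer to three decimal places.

p̂ = 332/1453 = 0.22849.
Standard error under H₀: √(0.2468×0.7532/1453) = 0.01131.
z = (0.22849 − 0.2468)/0.01131 = -0.01831/0.01131 = -1.619.
p-value = P(Z > -1.619) ≈ 0.9472.

z = -1.619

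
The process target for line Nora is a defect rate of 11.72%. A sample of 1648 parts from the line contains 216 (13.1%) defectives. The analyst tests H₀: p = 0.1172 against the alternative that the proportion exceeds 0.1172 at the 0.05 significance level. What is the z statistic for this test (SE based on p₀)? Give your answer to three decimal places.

z = 1.750

p̂ = 216/1648 ≈ 0.131068.
Under H₀, SE = √(0.1172·0.8828/1648) = √(6.27817e-05) = 0.007923.
z = (0.131068 − 0.1172)/0.007923 = 0.013868/0.007923 = 1.750.
p-value = P(Z > 1.750) ≈ 0.0400. With α = 0.05, reject H₀.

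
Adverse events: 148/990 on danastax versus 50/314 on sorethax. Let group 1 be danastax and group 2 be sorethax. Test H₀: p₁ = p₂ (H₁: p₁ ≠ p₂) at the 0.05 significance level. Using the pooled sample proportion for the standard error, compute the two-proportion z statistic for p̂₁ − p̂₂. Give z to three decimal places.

z = -0.419

p̂₁ = 148/990 ≈ 0.149495, p̂₂ = 50/314 ≈ 0.159236.
Pooled p̂ = (148+50)/(990+314) = 198/1304 = 0.151840.
SE = √(0.128785 × 0.00419481) = 0.023243.
z = (0.149495 − 0.159236)/0.023243 = -0.009741/0.023243 = -0.419.
p-value = 2·P(Z > 0.419) ≈ 0.6752, so at α = 0.05 we fail to reject H₀.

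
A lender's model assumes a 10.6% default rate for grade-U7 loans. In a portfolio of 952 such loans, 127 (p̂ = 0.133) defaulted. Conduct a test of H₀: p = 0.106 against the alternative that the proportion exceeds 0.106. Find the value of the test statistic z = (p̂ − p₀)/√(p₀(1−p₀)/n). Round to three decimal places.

p̂ = 127/952 = 0.133403.
SE = √(p₀(1−p₀)/n) = √(0.094764/952) = 0.009977.
z = (0.133403 − 0.106)/0.009977 = 0.027403/0.009977 = 2.747.
p-value = P(Z > 2.747) ≈ 0.0030.

z = 2.747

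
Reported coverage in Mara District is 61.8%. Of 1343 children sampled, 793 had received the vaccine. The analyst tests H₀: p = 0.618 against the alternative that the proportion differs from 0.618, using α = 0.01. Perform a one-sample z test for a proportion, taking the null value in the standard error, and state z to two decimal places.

p̂ = 793/1343 ≈ 0.59047.
Standard error under H₀: √(0.618×0.382/1343) = 0.01326.
z = (0.59047 − 0.618)/0.01326 = -0.02753/0.01326 = -2.08.
Two-sided p-value ≈ 2·Φ(−2.077) = 0.0378, so at α = 0.01 we fail to reject H₀.

z = -2.08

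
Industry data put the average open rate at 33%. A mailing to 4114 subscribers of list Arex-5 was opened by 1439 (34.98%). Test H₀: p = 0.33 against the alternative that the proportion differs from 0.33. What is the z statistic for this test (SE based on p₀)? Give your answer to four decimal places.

z = 2.6983

p̂ = 1439/4114 = 0.349781.
Under H₀, SE = √(0.33·0.67/4114) = √(5.37433e-05) = 0.007331.
z = (0.349781 − 0.33)/0.007331 = 0.019781/0.007331 = 2.6983.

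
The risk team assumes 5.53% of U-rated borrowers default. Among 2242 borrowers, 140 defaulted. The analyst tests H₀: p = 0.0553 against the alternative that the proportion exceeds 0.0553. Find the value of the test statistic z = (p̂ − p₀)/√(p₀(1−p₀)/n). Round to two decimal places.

z = 1.48

p̂ = 140/2242 = 0.0624.
Standard error under H₀: √(0.0553×0.9447/2242) = 0.0048.
z = (0.0624 − 0.0553)/0.0048 = 0.0071/0.0048 = 1.48.
p-value = P(Z > 1.480) ≈ 0.0694.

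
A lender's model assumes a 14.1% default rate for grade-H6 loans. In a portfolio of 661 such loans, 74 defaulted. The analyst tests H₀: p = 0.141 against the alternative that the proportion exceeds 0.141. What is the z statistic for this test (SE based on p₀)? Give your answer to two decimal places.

z = -2.15

p̂ = 74/661 = 0.1120.
Standard error under H₀: √(0.141×0.859/661) = 0.0135.
z = (0.1120 − 0.141)/0.0135 = -0.0290/0.0135 = -2.15.
p-value = P(Z > -2.146) ≈ 0.9841.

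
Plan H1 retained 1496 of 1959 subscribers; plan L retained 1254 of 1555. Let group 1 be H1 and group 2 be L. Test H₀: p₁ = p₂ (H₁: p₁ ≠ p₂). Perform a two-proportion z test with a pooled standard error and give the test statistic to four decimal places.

p̂₁ = 1496/1959 = 0.7636549, p̂₂ = 1254/1555 = 0.8064309.
Pooled p̂ = (1496+1254)/(1959+1555) = 2750/3514 = 0.7825839.
SE = √(p̂(1−p̂)(1/n₁+1/n₂)) = √(0.7825839·0.2174161·0.00115355) = √(0.000196273) = 0.0140097.
z = (0.7636549 − 0.8064309)/0.0140097 = -0.0427760/0.0140097 = -3.0533.

z = -3.0533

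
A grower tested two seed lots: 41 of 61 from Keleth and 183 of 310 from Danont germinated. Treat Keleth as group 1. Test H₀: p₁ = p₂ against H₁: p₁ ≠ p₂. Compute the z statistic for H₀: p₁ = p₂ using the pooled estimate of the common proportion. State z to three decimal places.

p̂₁ = 41/61 = 0.67213, p̂₂ = 183/310 = 0.59032.
Pooled p̂ = (41+183)/(61+310) = 224/371 = 0.60377.
SE = √(0.239231 × 0.0196192) = 0.06851.
z = (0.67213 − 0.59032)/0.06851 = 0.08181/0.06851 = 1.194.

z = 1.194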